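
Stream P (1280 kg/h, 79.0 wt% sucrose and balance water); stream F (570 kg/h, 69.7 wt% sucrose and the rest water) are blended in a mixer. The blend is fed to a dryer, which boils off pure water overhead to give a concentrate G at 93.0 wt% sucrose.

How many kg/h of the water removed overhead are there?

sucrose entering = 1280×0.790 + 570×0.697 = 1408.5 kg/h.
All sucrose reports to G, so G = 1408.5/0.930 = 1514.5 kg/h.
Total feed = 1850 kg/h; overhead = 1850 − 1514.5 = 335.49 kg/h.

335.5 kg/h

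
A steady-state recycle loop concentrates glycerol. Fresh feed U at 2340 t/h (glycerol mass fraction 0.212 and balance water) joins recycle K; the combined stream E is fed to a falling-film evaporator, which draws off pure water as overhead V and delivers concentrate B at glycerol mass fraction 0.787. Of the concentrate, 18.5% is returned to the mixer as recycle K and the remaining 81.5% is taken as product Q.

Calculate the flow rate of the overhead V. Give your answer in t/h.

1710 t/h

Overall glycerol balance (none leaves overhead): glycerol in fresh feed = glycerol in product, i.e. 2340×0.212 = (1−0.185)·B·0.787.
B = 496.08/(0.787×0.815) = 773.43 t/h.
Recycle K = 0.185×773.43 = 143.08 t/h.
Combined feed E = 2340 + 143.08 = 2483.1 t/h.
Overhead V = E − B = 2483.1 − 773.43 = 1709.7 t/h.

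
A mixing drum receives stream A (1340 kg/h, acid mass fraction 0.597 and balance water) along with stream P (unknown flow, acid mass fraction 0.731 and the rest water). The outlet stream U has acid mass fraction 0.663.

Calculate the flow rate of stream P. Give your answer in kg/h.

Let P be the unknown flow. Total out = 1340 + P.
acid balance: 799.98 + 0.731·P = 0.663·(1340 + P)
(0.731 − 0.663)·P = 0.663×1340 − 799.98 = 88.44
P = 88.44 / 0.068 = 1300.6 kg/h

1301 kg/h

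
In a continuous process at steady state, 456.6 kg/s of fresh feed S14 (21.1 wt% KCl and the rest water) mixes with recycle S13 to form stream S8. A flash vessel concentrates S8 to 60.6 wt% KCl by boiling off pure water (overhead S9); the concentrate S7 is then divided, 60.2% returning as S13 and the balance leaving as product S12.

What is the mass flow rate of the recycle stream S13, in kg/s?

240.5 kg/s

Overall KCl balance (none leaves overhead): KCl in fresh feed = KCl in product, i.e. 456.6×0.211 = (1−0.602)·S7·0.606.
S7 = 96.343/(0.606×0.398) = 399.45 kg/s.
Recycle S13 = 0.602×399.45 = 240.47 kg/s.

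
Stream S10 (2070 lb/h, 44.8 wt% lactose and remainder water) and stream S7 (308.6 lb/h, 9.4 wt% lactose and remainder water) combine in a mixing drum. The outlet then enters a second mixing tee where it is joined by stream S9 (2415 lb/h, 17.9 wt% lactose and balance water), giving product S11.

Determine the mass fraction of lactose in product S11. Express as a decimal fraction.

0.290

Overall, product flow = 4793.6 lb/h.
lactose in = 2070×0.448 + 308.6×0.094 + 2415×0.179 = 1388.7 lb/h.
lactose fraction in S11 = 0.290.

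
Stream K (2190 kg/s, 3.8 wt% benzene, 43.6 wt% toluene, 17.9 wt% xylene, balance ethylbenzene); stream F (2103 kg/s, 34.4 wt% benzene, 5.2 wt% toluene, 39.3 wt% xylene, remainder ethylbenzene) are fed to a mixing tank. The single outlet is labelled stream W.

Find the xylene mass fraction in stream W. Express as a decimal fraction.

Total flow out = 2190 + 2103 = 4293 kg/s.
xylene in = 2190×0.179 + 2103×0.393 = 1218.5 kg/s.
xylene mass fraction in W = 1218.5/4293 = 0.284.

0.284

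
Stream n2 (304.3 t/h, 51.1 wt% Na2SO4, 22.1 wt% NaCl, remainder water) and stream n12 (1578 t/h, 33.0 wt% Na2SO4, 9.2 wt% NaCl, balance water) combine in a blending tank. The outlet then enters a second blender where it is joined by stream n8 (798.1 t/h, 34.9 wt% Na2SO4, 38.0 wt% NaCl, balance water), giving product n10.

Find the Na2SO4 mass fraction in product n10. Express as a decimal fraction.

Overall, product flow = 2680.4 t/h.
Na2SO4 in = 304.3×0.511 + 1578×0.330 + 798.1×0.349 = 954.77 t/h.
Na2SO4 fraction in n10 = 0.356.

0.356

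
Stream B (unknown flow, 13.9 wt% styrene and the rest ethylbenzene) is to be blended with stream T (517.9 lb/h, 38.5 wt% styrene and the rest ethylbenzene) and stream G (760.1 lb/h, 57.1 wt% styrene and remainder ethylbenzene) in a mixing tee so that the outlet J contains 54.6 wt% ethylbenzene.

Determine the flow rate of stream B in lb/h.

168.9 lb/h

Let B be the unknown flow. Total out = 1278 + B.
ethylbenzene balance: 644.59 + 0.861·B = 0.546·(1278 + B)
(0.861 − 0.546)·B = 0.546×1278 − 644.59 = 53.197
B = 53.197 / 0.315 = 168.88 lb/h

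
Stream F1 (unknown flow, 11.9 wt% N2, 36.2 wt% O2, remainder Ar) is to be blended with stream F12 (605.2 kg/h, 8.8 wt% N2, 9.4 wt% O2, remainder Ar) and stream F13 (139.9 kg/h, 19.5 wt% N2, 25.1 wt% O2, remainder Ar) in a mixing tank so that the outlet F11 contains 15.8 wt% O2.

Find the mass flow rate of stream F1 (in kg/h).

Let F1 be the unknown flow. Total out = 745.1 + F1.
O2 balance: 92.004 + 0.362·F1 = 0.158·(745.1 + F1)
(0.362 − 0.158)·F1 = 0.158×745.1 − 92.004 = 25.722
F1 = 25.722 / 0.204 = 126.09 kg/h

126.1 kg/h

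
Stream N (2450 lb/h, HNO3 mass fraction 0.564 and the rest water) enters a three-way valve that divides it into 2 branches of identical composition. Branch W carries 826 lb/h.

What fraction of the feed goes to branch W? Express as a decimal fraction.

0.337

Fraction to W = 826/2450 = 0.3371.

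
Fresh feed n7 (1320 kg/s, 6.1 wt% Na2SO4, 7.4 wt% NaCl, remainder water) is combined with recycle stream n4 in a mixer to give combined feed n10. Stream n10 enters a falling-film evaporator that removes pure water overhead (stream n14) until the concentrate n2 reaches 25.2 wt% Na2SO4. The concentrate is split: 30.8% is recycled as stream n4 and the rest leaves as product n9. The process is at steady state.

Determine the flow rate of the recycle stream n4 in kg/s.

142.2 kg/s

Overall Na2SO4 balance (none leaves overhead): Na2SO4 in fresh feed = Na2SO4 in product, i.e. 1320×0.061 = (1−0.308)·n2·0.252.
n2 = 80.52/(0.252×0.692) = 461.74 kg/s.
Recycle n4 = 0.308×461.74 = 142.22 kg/s.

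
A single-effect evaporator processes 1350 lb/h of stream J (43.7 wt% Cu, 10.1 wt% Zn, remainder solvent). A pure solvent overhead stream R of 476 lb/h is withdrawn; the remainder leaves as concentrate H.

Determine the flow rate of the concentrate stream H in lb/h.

874 lb/h

Concentrate = 1350 − 476 = 874 lb/h.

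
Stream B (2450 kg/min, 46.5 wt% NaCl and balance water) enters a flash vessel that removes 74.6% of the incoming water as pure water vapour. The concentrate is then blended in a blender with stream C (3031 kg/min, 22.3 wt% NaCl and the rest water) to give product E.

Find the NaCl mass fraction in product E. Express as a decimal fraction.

0.403

Vapour removed = 0.746×0.535×2450 = 977.82 kg/min; concentrate = 1472.2 kg/min.
NaCl reaching the mixer = 1139.2 (from concentrate) + 3031×0.223 = 1815.2 kg/min.
Product flow = 1472.2 + 3031 = 4503.2 kg/min; NaCl fraction = 0.403.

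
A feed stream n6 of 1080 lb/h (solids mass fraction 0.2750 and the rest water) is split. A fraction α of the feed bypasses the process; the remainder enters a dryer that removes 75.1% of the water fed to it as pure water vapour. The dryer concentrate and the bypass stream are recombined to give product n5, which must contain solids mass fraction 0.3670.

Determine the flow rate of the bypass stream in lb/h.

582.8 lb/h

All 1080×0.275 = 297 lb/h of solids reaches n5, so n5 = 297/0.367 = 809.26 lb/h and vapour = 270.74 lb/h.
The evaporator receives (1−α)·1080 of feed at 0.725 water and removes 0.751 of that water:
0.751×0.725×(1−α)×1080 = 270.74
(1−α) = 270.74/588.03 = 0.4604;  α = 0.5396.
Bypass flow = 0.5396×1080 = 582.76 lb/h.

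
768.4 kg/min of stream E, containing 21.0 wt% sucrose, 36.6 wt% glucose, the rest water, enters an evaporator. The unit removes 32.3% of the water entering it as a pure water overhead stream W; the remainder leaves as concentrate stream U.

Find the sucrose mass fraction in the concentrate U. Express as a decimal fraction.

sucrose is not removed: 768.4×0.210 = 161.36 kg/min of sucrose enters U.
water entering = 768.4×0.424 = 325.8 kg/min; overhead removed = 0.323×325.8 = 105.23 kg/min.
Concentrate = 768.4 − 105.23 = 663.17 kg/min.
Mass fraction = 161.36/663.17 = 0.2433.

0.2433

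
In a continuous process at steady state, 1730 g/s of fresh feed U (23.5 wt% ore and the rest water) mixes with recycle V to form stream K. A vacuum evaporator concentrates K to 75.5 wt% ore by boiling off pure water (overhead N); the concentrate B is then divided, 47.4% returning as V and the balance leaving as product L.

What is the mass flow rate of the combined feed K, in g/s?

2215 g/s

Overall ore balance (none leaves overhead): ore in fresh feed = ore in product, i.e. 1730×0.235 = (1−0.474)·B·0.755.
B = 406.55/(0.755×0.526) = 1023.7 g/s.
Recycle V = 0.474×1023.7 = 485.24 g/s.
Combined feed K = 1730 + 485.24 = 2215.2 g/s.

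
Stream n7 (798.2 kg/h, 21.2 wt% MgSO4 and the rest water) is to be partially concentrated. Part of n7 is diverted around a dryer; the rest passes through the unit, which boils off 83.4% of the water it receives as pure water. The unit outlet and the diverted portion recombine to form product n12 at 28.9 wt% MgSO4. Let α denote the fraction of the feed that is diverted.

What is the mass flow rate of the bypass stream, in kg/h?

All 798.2×0.212 = 169.22 kg/h of MgSO4 reaches n12, so n12 = 169.22/0.289 = 585.53 kg/h and vapour = 212.67 kg/h.
The evaporator receives (1−α)·798.2 of feed at 0.788 water and removes 0.834 of that water:
0.834×0.788×(1−α)×798.2 = 212.67
(1−α) = 212.67/524.57 = 0.4054;  α = 0.5946.
Bypass flow = 0.5946×798.2 = 474.6 kg/h.

474.6 kg/h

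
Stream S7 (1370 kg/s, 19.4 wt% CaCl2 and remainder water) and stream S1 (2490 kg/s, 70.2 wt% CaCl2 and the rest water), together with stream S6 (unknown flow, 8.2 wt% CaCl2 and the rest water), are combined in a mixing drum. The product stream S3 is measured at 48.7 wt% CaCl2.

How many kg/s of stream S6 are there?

330.7 kg/s

Let S6 be the unknown flow. Total out = 3860 + S6.
CaCl2 balance: 2013.8 + 0.082·S6 = 0.487·(3860 + S6)
(0.082 − 0.487)·S6 = 0.487×3860 − 2013.8 = -133.94
S6 = -133.94 / -0.405 = 330.72 kg/s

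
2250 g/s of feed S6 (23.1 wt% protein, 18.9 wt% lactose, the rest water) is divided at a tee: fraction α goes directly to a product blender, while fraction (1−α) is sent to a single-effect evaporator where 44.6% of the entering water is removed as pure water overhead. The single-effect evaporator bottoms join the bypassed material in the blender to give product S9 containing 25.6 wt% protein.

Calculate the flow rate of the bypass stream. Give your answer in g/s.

All 2250×0.231 = 519.75 g/s of protein reaches S9, so S9 = 519.75/0.256 = 2030.3 g/s and vapour = 219.73 g/s.
The evaporator receives (1−α)·2250 of feed at 0.580 water and removes 0.446 of that water:
0.446×0.580×(1−α)×2250 = 219.73
(1−α) = 219.73/582.03 = 0.3775;  α = 0.6225.
Bypass flow = 0.6225×2250 = 1400.6 g/s.

1401 g/s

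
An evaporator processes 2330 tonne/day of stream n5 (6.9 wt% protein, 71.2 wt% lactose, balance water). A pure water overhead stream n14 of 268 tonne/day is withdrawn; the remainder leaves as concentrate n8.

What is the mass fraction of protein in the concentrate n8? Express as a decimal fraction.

0.078

protein is not removed: 2330×0.069 = 160.77 tonne/day of protein enters n8.
Concentrate = 2330 − 268 = 2062 tonne/day.
Mass fraction = 160.77/2062 = 0.078.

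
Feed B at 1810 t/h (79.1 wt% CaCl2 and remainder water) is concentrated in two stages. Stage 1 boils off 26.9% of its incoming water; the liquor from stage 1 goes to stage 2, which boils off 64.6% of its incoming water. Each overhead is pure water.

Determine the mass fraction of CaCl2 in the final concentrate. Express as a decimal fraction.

0.936

water in feed = 1810×0.209 = 378.29 t/h.
After stage 1: water left = (1−0.269)×378.29 = 276.53; stream total = 1708.2 t/h.
After stage 2: water left = (1−0.646)×276.53 = 97.892; final concentrate = 1529.6 t/h.
CaCl2 fraction = 1431.7/1529.6 = 0.936.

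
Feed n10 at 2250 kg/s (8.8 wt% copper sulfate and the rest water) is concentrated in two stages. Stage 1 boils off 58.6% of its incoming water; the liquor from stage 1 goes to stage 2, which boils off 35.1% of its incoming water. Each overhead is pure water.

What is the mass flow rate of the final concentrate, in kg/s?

749.3 kg/s

water in feed = 2250×0.912 = 2052 kg/s.
After stage 1: water left = (1−0.586)×2052 = 849.53; stream total = 1047.5 kg/s.
After stage 2: water left = (1−0.351)×849.53 = 551.34; final concentrate = 749.34 kg/s.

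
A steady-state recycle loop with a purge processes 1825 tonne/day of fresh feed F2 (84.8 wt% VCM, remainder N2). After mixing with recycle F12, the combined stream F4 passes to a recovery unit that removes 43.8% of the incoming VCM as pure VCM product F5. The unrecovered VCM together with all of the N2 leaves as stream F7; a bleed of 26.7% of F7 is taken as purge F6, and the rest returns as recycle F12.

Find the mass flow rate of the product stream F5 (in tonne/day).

1153 tonne/day

VCM in F4: m_A = 1825×0.848 + (1−0.267)·(1−0.438)·m_A, so m_A = 1547.6/0.5881 = 2631.7 tonne/day.
Product F5 = 0.438×2631.7 = 1152.7 tonne/day.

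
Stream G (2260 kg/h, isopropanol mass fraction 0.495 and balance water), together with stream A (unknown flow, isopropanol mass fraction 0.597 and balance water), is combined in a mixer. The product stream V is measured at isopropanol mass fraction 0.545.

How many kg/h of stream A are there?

2173 kg/h

Let A be the unknown flow. Total out = 2260 + A.
isopropanol balance: 1118.7 + 0.597·A = 0.545·(2260 + A)
(0.597 − 0.545)·A = 0.545×2260 − 1118.7 = 113
A = 113 / 0.052 = 2173.1 kg/h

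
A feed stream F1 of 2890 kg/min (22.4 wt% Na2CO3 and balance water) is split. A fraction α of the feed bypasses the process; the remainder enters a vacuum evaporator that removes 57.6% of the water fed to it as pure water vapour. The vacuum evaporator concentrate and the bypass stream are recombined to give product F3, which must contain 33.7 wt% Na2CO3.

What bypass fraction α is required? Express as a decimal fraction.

0.250

All 2890×0.224 = 647.36 kg/min of Na2CO3 reaches F3, so F3 = 647.36/0.337 = 1920.9 kg/min and vapour = 969.05 kg/min.
The evaporator receives (1−α)·2890 of feed at 0.776 water and removes 0.576 of that water:
0.576×0.776×(1−α)×2890 = 969.05
(1−α) = 969.05/1291.8 = 0.7502;  α = 0.2498.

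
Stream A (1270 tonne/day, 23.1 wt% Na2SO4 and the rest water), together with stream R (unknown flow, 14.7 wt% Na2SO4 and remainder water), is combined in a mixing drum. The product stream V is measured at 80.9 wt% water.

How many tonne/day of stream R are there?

Let R be the unknown flow. Total out = 1270 + R.
water balance: 976.63 + 0.853·R = 0.809·(1270 + R)
(0.853 − 0.809)·R = 0.809×1270 − 976.63 = 50.8
R = 50.8 / 0.044 = 1154.5 tonne/day

1155 tonne/day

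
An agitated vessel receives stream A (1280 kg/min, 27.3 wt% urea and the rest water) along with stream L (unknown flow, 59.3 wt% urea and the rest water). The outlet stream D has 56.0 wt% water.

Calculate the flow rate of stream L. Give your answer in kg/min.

1397 kg/min

Let L be the unknown flow. Total out = 1280 + L.
water balance: 930.56 + 0.407·L = 0.560·(1280 + L)
(0.407 − 0.560)·L = 0.560×1280 − 930.56 = -213.76
L = -213.76 / -0.153 = 1397.1 kg/min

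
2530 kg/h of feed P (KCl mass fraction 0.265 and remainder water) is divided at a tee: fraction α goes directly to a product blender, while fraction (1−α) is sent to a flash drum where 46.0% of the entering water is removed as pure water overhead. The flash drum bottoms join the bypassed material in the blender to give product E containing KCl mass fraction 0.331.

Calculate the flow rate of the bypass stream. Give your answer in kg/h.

1038 kg/h

All 2530×0.265 = 670.45 kg/h of KCl reaches E, so E = 670.45/0.331 = 2025.5 kg/h and vapour = 504.47 kg/h.
The evaporator receives (1−α)·2530 of feed at 0.735 water and removes 0.460 of that water:
0.460×0.735×(1−α)×2530 = 504.47
(1−α) = 504.47/855.39 = 0.5898;  α = 0.4102.
Bypass flow = 0.4102×2530 = 1037.9 kg/h.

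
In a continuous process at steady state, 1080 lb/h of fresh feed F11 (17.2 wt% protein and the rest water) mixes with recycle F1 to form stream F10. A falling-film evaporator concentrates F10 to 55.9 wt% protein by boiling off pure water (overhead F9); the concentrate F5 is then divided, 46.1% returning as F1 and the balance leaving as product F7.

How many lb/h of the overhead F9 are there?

Overall protein balance (none leaves overhead): protein in fresh feed = protein in product, i.e. 1080×0.172 = (1−0.461)·F5·0.559.
F5 = 185.76/(0.559×0.539) = 616.53 lb/h.
Recycle F1 = 0.461×616.53 = 284.22 lb/h.
Combined feed F10 = 1080 + 284.22 = 1364.2 lb/h.
Overhead F9 = F10 − F5 = 1364.2 − 616.53 = 747.69 lb/h.

747.7 lb/h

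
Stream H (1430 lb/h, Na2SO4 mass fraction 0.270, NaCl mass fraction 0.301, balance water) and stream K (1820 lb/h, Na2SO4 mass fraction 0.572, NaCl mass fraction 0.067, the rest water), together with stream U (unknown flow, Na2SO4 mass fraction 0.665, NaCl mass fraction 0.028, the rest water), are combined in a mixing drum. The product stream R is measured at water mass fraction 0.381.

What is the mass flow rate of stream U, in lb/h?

Let U be the unknown flow. Total out = 3250 + U.
water balance: 1270.5 + 0.307·U = 0.381·(3250 + U)
(0.307 − 0.381)·U = 0.381×3250 − 1270.5 = -32.24
U = -32.24 / -0.074 = 435.68 lb/h

435.7 lb/h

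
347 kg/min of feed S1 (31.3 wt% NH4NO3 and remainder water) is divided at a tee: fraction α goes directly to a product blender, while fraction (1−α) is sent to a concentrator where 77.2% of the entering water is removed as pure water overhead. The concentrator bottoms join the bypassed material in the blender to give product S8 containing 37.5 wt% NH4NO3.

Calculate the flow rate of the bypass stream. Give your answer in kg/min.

All 347×0.313 = 108.61 kg/min of NH4NO3 reaches S8, so S8 = 108.61/0.375 = 289.63 kg/min and vapour = 57.371 kg/min.
The evaporator receives (1−α)·347 of feed at 0.687 water and removes 0.772 of that water:
0.772×0.687×(1−α)×347 = 57.371
(1−α) = 57.371/184.04 = 0.3117;  α = 0.6883.
Bypass flow = 0.6883×347 = 238.83 kg/min.

238.8 kg/min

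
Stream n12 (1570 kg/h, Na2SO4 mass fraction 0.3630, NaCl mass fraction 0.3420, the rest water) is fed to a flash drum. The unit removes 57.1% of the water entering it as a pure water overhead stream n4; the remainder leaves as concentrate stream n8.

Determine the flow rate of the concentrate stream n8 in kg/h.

water entering = 1570×0.295 = 463.15 kg/h; overhead removed = 0.571×463.15 = 264.46 kg/h.
Concentrate = 1570 − 264.46 = 1305.5 kg/h.

1306 kg/h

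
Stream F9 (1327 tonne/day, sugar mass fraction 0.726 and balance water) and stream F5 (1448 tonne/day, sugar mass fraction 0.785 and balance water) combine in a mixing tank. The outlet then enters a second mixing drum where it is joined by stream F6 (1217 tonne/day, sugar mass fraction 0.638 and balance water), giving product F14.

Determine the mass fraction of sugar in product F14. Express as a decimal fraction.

Overall, product flow = 3992 tonne/day.
sugar in = 1327×0.726 + 1448×0.785 + 1217×0.638 = 2876.5 tonne/day.
sugar fraction in F14 = 0.721.

0.721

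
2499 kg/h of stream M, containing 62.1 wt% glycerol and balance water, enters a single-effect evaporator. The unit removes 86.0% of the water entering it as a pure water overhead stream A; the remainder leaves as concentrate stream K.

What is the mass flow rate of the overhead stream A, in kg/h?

water entering = 2499×0.379 = 947.12 kg/h; overhead removed = 0.860×947.12 = 814.52 kg/h.

814.5 kg/h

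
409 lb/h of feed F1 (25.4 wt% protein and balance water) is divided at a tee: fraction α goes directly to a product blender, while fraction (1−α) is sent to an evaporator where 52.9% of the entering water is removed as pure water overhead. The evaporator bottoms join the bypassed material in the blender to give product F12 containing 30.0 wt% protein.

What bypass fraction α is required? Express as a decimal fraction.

0.611

All 409×0.254 = 103.89 lb/h of protein reaches F12, so F12 = 103.89/0.300 = 346.29 lb/h and vapour = 62.713 lb/h.
The evaporator receives (1−α)·409 of feed at 0.746 water and removes 0.529 of that water:
0.529×0.746×(1−α)×409 = 62.713
(1−α) = 62.713/161.41 = 0.3885;  α = 0.6115.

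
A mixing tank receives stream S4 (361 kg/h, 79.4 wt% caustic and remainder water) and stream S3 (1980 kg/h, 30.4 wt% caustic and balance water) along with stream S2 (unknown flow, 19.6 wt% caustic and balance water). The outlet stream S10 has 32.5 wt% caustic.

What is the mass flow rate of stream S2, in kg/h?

990.1 kg/h

Let S2 be the unknown flow. Total out = 2341 + S2.
caustic balance: 888.55 + 0.196·S2 = 0.325·(2341 + S2)
(0.196 − 0.325)·S2 = 0.325×2341 − 888.55 = -127.73
S2 = -127.73 / -0.129 = 990.15 kg/h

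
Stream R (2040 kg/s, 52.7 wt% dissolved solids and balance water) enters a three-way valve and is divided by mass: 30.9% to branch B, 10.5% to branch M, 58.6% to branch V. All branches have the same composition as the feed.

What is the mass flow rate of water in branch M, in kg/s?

Branch M total = 0.105×2040 = 214.2 kg/s.
water in M = 0.473×214.2 = 101.32 kg/s.

101.3 kg/s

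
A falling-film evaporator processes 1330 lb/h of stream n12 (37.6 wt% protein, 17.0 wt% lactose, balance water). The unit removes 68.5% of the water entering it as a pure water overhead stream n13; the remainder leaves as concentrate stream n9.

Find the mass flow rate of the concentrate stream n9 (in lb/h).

water entering = 1330×0.454 = 603.82 lb/h; overhead removed = 0.685×603.82 = 413.62 lb/h.
Concentrate = 1330 − 413.62 = 916.38 lb/h.

916.4 lb/h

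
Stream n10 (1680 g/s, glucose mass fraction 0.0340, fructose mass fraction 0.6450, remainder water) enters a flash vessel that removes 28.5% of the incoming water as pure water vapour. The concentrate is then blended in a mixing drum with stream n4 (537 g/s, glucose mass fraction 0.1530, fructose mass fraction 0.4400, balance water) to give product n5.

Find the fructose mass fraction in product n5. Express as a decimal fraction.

0.6397

Vapour removed = 0.285×0.321×1680 = 153.69 g/s; concentrate = 1526.3 g/s.
fructose reaching the mixer = 1083.6 (from concentrate) + 537×0.440 = 1319.9 g/s.
Product flow = 1526.3 + 537 = 2063.3 g/s; fructose fraction = 0.6397.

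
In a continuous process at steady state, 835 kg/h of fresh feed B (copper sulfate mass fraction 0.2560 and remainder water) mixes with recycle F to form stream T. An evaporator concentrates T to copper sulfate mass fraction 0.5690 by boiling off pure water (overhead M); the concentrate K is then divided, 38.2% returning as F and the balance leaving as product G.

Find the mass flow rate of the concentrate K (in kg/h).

Overall copper sulfate balance (none leaves overhead): copper sulfate in fresh feed = copper sulfate in product, i.e. 835×0.256 = (1−0.382)·K·0.569.
K = 213.76/(0.569×0.618) = 607.89 kg/h.

607.9 kg/h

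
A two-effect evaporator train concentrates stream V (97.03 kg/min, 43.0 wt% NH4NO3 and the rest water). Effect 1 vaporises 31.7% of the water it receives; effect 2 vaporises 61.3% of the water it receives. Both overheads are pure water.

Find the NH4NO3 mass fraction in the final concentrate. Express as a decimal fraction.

water in feed = 97.03×0.570 = 55.307 kg/min.
After stage 1: water left = (1−0.317)×55.307 = 37.775; stream total = 79.498 kg/min.
After stage 2: water left = (1−0.613)×37.775 = 14.619; final concentrate = 56.342 kg/min.
NH4NO3 fraction = 41.723/56.342 = 0.7405.

0.7405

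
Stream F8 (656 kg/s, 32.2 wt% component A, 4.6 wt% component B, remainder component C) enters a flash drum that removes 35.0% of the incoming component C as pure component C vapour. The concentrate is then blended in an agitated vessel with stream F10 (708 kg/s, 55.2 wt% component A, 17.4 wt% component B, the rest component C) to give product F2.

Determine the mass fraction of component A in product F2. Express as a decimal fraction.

Vapour removed = 0.350×0.632×656 = 145.11 kg/s; concentrate = 510.89 kg/s.
component A reaching the mixer = 211.23 (from concentrate) + 708×0.552 = 602.05 kg/s.
Product flow = 510.89 + 708 = 1218.9 kg/s; component A fraction = 0.4939.

0.4939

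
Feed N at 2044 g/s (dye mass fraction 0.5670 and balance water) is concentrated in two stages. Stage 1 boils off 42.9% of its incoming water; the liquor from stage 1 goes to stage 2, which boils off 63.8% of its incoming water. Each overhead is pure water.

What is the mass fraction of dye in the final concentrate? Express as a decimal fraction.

water in feed = 2044×0.433 = 885.05 g/s.
After stage 1: water left = (1−0.429)×885.05 = 505.36; stream total = 1664.3 g/s.
After stage 2: water left = (1−0.638)×505.36 = 182.94; final concentrate = 1341.9 g/s.
dye fraction = 1158.9/1341.9 = 0.8637.

0.8637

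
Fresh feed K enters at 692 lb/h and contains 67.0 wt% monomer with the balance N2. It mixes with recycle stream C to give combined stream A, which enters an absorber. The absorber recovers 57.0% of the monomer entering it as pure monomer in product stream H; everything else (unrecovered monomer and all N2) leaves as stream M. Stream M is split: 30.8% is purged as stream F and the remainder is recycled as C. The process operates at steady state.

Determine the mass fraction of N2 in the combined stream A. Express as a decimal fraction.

N2 enters only via K and leaves only via the purge: 692×0.330 = 0.308×(N2 in M), and the absorber passes all N2, so N2 in A = N2 in M = 741.43 lb/h.
monomer in A: m_A = 692×0.670 + (1−0.308)·(1−0.570)·m_A, so m_A = 463.64/0.7024 = 660.04 lb/h.
A = 660.04 + 741.43 = 1401.5 lb/h.
N2 fraction in A = 741.43/1401.5 = 0.529.

0.529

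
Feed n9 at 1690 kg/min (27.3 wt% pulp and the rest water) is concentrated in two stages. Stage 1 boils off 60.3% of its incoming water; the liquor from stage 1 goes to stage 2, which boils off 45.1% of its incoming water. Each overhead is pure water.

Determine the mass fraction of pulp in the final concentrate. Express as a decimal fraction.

0.633

water in feed = 1690×0.727 = 1228.6 kg/min.
After stage 1: water left = (1−0.603)×1228.6 = 487.77; stream total = 949.14 kg/min.
After stage 2: water left = (1−0.451)×487.77 = 267.78; final concentrate = 729.15 kg/min.
pulp fraction = 461.37/729.15 = 0.633.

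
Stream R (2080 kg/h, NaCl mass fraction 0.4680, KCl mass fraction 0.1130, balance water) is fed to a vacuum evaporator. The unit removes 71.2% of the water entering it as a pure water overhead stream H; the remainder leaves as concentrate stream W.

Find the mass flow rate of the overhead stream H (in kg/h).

620.5 kg/h

water entering = 2080×0.419 = 871.52 kg/h; overhead removed = 0.712×871.52 = 620.52 kg/h.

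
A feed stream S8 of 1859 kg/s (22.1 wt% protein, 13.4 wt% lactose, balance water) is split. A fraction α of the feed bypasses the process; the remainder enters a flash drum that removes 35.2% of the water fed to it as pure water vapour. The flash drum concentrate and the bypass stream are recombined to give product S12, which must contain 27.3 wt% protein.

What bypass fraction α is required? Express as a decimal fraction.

All 1859×0.221 = 410.84 kg/s of protein reaches S12, so S12 = 410.84/0.273 = 1504.9 kg/s and vapour = 354.1 kg/s.
The evaporator receives (1−α)·1859 of feed at 0.645 water and removes 0.352 of that water:
0.352×0.645×(1−α)×1859 = 354.1
(1−α) = 354.1/422.07 = 0.8390;  α = 0.1610.

0.161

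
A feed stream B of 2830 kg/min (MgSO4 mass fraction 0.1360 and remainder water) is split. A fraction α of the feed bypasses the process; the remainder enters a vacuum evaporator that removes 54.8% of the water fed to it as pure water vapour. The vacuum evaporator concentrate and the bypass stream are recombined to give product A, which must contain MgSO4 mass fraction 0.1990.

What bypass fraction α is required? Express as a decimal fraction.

0.331

All 2830×0.136 = 384.88 kg/min of MgSO4 reaches A, so A = 384.88/0.199 = 1934.1 kg/min and vapour = 895.93 kg/min.
The evaporator receives (1−α)·2830 of feed at 0.864 water and removes 0.548 of that water:
0.548×0.864×(1−α)×2830 = 895.93
(1−α) = 895.93/1339.9 = 0.6686;  α = 0.3314.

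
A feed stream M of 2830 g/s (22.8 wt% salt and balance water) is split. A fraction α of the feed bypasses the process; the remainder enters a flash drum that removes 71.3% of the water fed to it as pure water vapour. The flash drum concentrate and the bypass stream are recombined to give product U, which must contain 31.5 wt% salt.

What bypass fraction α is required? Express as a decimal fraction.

0.498

All 2830×0.228 = 645.24 g/s of salt reaches U, so U = 645.24/0.315 = 2048.4 g/s and vapour = 781.62 g/s.
The evaporator receives (1−α)·2830 of feed at 0.772 water and removes 0.713 of that water:
0.713×0.772×(1−α)×2830 = 781.62
(1−α) = 781.62/1557.7 = 0.5018;  α = 0.4982.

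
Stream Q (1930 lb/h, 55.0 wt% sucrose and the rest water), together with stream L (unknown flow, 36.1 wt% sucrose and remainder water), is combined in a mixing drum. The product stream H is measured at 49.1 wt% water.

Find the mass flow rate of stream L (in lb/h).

Let L be the unknown flow. Total out = 1930 + L.
water balance: 868.5 + 0.639·L = 0.491·(1930 + L)
(0.639 − 0.491)·L = 0.491×1930 − 868.5 = 79.13
L = 79.13 / 0.148 = 534.66 lb/h

534.7 lb/h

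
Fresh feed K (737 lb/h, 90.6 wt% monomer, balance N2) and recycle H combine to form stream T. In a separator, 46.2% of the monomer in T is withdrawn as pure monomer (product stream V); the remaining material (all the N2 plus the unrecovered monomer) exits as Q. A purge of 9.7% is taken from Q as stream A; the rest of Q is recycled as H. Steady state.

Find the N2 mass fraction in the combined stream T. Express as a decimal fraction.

0.355

N2 enters only via K and leaves only via the purge: 737×0.094 = 0.097×(N2 in Q), and the separator passes all N2, so N2 in T = N2 in Q = 714.21 lb/h.
monomer in T: m_A = 737×0.906 + (1−0.097)·(1−0.462)·m_A, so m_A = 667.72/0.5142 = 1298.6 lb/h.
T = 1298.6 + 714.21 = 2012.8 lb/h.
N2 fraction in T = 714.21/2012.8 = 0.355.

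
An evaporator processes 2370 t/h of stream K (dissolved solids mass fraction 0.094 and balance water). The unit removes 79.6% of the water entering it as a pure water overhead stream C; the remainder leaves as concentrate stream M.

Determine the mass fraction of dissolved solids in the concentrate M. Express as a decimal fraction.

0.337

dissolved solids is not removed: 2370×0.094 = 222.78 t/h of dissolved solids enters M.
water entering = 2370×0.906 = 2147.2 t/h; overhead removed = 0.796×2147.2 = 1709.2 t/h.
Concentrate = 2370 − 1709.2 = 660.81 t/h.
Mass fraction = 222.78/660.81 = 0.337.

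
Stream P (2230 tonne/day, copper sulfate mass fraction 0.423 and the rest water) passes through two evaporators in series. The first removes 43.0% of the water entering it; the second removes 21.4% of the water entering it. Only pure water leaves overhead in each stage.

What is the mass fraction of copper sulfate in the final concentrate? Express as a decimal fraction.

water in feed = 2230×0.577 = 1286.7 tonne/day.
After stage 1: water left = (1−0.430)×1286.7 = 733.42; stream total = 1676.7 tonne/day.
After stage 2: water left = (1−0.214)×733.42 = 576.47; final concentrate = 1519.8 tonne/day.
copper sulfate fraction = 943.29/1519.8 = 0.621.

0.621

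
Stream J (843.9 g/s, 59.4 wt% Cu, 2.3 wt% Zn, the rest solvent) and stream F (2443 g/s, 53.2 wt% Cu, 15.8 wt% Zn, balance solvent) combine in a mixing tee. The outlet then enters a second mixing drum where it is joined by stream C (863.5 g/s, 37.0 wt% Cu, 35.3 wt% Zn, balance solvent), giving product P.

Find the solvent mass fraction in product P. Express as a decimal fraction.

Overall, product flow = 4150.4 g/s.
solvent in = 843.9×0.383 + 2443×0.310 + 863.5×0.277 = 1319.7 g/s.
solvent fraction in P = 0.318.

0.318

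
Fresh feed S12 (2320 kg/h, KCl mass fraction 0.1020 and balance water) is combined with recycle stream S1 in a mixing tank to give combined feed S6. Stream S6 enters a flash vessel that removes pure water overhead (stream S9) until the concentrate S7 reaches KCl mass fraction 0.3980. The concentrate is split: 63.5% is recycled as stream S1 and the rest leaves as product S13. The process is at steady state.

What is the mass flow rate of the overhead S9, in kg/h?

1725 kg/h

Overall KCl balance (none leaves overhead): KCl in fresh feed = KCl in product, i.e. 2320×0.102 = (1−0.635)·S7·0.398.
S7 = 236.64/(0.398×0.365) = 1629 kg/h.
Recycle S1 = 0.635×1629 = 1034.4 kg/h.
Combined feed S6 = 2320 + 1034.4 = 3354.4 kg/h.
Overhead S9 = S6 − S7 = 3354.4 − 1629 = 1725.4 kg/h.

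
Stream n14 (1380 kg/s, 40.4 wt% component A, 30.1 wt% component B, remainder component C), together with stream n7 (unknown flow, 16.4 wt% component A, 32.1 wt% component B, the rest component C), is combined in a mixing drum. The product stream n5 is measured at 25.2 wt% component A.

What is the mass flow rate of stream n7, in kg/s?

2384 kg/s

Let n7 be the unknown flow. Total out = 1380 + n7.
component A balance: 557.52 + 0.164·n7 = 0.252·(1380 + n7)
(0.164 − 0.252)·n7 = 0.252×1380 − 557.52 = -209.76
n7 = -209.76 / -0.088 = 2383.6 kg/s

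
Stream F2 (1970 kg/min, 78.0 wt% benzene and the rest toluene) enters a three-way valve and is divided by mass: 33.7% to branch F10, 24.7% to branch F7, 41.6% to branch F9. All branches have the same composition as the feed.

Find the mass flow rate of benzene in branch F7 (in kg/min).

379.5 kg/min

Branch F7 total = 0.247×1970 = 486.59 kg/min.
benzene in F7 = 0.780×486.59 = 379.54 kg/min.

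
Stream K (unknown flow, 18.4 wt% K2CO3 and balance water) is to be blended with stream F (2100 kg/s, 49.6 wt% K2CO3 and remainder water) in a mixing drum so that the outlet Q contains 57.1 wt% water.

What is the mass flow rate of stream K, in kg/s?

574.3 kg/s

Let K be the unknown flow. Total out = 2100 + K.
water balance: 1058.4 + 0.816·K = 0.571·(2100 + K)
(0.816 − 0.571)·K = 0.571×2100 − 1058.4 = 140.7
K = 140.7 / 0.245 = 574.29 kg/s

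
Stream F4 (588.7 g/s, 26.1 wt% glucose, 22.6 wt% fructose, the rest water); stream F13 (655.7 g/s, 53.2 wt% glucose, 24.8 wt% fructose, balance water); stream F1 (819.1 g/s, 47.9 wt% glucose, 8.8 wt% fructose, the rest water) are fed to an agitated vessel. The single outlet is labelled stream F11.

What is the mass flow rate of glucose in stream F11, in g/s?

glucose out = glucose in = 588.7×0.261 + 655.7×0.532 + 819.1×0.479 = 894.83 g/s.

894.8 g/s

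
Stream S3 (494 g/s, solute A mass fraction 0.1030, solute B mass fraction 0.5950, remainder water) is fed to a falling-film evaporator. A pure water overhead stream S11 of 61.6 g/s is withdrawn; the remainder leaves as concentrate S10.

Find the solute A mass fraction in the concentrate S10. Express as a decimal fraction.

solute A is not removed: 494×0.103 = 50.882 g/s of solute A enters S10.
Concentrate = 494 − 61.6 = 432.4 g/s.
Mass fraction = 50.882/432.4 = 0.1177.

0.1177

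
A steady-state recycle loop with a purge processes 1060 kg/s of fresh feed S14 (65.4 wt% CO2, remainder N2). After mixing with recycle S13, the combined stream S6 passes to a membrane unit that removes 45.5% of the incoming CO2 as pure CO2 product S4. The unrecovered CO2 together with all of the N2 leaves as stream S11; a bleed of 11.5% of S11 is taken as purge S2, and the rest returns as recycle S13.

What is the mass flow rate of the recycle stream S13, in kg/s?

N2 enters only via S14 and leaves only via the purge: 1060×0.346 = 0.115×(N2 in S11), and the membrane unit passes all N2, so N2 in S6 = N2 in S11 = 3189.2 kg/s.
CO2 in S6: m_A = 1060×0.654 + (1−0.115)·(1−0.455)·m_A, so m_A = 693.24/0.5177 = 1339.1 kg/s.
S11 = (1−0.455)×1339.1 + 3189.2 = 3919 kg/s.
Recycle S13 = (1−0.115)×3919 = 3468.4 kg/s.

3468 kg/s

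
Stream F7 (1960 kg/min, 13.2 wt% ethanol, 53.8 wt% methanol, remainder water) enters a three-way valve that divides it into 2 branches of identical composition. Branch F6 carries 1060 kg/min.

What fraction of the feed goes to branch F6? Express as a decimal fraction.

0.541

Fraction to F6 = 1060/1960 = 0.5408.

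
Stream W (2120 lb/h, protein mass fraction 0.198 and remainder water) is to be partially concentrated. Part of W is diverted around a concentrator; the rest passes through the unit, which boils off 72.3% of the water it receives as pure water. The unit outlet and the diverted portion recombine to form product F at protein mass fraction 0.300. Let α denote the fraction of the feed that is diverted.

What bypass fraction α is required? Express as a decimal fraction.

0.414

All 2120×0.198 = 419.76 lb/h of protein reaches F, so F = 419.76/0.300 = 1399.2 lb/h and vapour = 720.8 lb/h.
The evaporator receives (1−α)·2120 of feed at 0.802 water and removes 0.723 of that water:
0.723×0.802×(1−α)×2120 = 720.8
(1−α) = 720.8/1229.3 = 0.5864;  α = 0.4136.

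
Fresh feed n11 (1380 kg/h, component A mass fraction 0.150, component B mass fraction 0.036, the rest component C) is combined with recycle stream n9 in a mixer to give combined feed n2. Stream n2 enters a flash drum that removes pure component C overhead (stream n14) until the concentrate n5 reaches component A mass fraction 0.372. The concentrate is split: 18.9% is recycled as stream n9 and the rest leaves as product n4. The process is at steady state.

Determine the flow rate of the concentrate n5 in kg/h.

Overall component A balance (none leaves overhead): component A in fresh feed = component A in product, i.e. 1380×0.150 = (1−0.189)·n5·0.372.
n5 = 207/(0.372×0.811) = 686.13 kg/h.

686.1 kg/h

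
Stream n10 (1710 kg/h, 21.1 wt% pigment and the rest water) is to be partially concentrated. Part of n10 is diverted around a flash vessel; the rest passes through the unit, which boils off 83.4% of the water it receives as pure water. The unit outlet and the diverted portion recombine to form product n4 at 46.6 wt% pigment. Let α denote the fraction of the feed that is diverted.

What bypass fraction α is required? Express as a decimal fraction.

0.168

All 1710×0.211 = 360.81 kg/h of pigment reaches n4, so n4 = 360.81/0.466 = 774.27 kg/h and vapour = 935.73 kg/h.
The evaporator receives (1−α)·1710 of feed at 0.789 water and removes 0.834 of that water:
0.834×0.789×(1−α)×1710 = 935.73
(1−α) = 935.73/1125.2 = 0.8316;  α = 0.1684.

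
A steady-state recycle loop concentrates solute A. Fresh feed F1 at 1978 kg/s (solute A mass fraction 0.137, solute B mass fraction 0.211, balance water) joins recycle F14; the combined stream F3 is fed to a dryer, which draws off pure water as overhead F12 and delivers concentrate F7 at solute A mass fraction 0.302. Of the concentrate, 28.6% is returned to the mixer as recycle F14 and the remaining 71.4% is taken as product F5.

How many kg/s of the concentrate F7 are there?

1257 kg/s

Overall solute A balance (none leaves overhead): solute A in fresh feed = solute A in product, i.e. 1978×0.137 = (1−0.286)·F7·0.302.
F7 = 270.99/(0.302×0.714) = 1256.7 kg/s.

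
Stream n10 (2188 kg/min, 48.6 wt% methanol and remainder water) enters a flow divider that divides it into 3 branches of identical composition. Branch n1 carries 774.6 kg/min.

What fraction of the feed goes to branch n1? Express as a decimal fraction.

0.354

Fraction to n1 = 774.6/2188 = 0.3540.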